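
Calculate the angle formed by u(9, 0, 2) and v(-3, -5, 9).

u·v = 9·(-3) + 0·(-5) + 2·9 = -27 + 0 + 18 = -9
|u| = √(9² + 0² + 2²) = √85 ≈ 9.22
|v| = √((-3)² + (-5)² + 9²) = √115 ≈ 10.72
cos θ = (u·v)/(|u||v|) = -9/(9.22·10.72) ≈ -0.09103
θ = arccos(-0.09103) ≈ 95.22°

95.22°


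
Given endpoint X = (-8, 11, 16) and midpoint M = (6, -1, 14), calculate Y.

Y = 2M - X
  = (2·6 - (-8), 2·(-1) - 11, 2·14 - 16)
  = (12 + 8, -2 - 11, 28 - 16)
  = (20, -13, 12)

(20, -13, 12)


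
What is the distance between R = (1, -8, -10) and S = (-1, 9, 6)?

d = √[(x₂-x₁)² + (y₂-y₁)² + (z₂-z₁)²]
  = √[(-2)² + 17² + 16²]
  = √[4 + 289 + 256]
  = √549
  ≈ 23.43

23.43


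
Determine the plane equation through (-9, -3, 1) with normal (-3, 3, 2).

The plane through P with normal n = (a, b, c) satisfies n·(r - P) = 0,
i.e. ax + by + cz = a·x₀ + b·y₀ + c·z₀.
d = (-3)·(-9) + 3·(-3) + 2·1
  = 27 - 9 + 2
  = 20
Equation: -3x + 3y + 2z = 20

-3x + 3y + 2z = 20


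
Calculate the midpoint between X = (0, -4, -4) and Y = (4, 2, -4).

M = ((x₁+x₂)/2, (y₁+y₂)/2, (z₁+z₂)/2)
  = ((0 + 4)/2, (-4 + 2)/2, (-4 - 4)/2)
  = (4/2, -2/2, -8/2)
  = (2, -1, -4)

(2, -1, -4)


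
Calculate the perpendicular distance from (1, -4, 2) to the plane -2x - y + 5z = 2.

distance = |a·x₀ + b·y₀ + c·z₀ - d| / √(a² + b² + c²)
  = |(-2)·1 + (-1)·(-4) + 5·2 - 2| / √((-2)² + (-1)² + 5²)
  = |-2 + 4 + 10 - 2| / √(4 + 1 + 25)
  = |10| / √30
  = 10 / 5.477
  ≈ 1.826

1.826


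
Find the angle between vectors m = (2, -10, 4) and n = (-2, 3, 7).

m·n = 2·(-2) + (-10)·3 + 4·7 = -4 - 30 + 28 = -6
|m| = √(2² + (-10)² + 4²) = √120 ≈ 10.95
|n| = √((-2)² + 3² + 7²) = √62 ≈ 7.874
cos θ = (m·n)/(|m||n|) = -6/(10.95·7.874) ≈ -0.06956
θ = arccos(-0.06956) ≈ 93.99°

93.99°


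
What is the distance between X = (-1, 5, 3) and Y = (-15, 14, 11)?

d = √[(x₂-x₁)² + (y₂-y₁)² + (z₂-z₁)²]
  = √[(-14)² + 9² + 8²]
  = √[196 + 81 + 64]
  = √341
  ≈ 18.47

18.47


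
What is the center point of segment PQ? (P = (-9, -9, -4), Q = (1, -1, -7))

M = ((x₁+x₂)/2, (y₁+y₂)/2, (z₁+z₂)/2)
  = ((-9 + 1)/2, (-9 - 1)/2, (-4 - 7)/2)
  = (-8/2, -10/2, -11/2)
  = (-4, -5, -5.5)

(-4, -5, -5.5)


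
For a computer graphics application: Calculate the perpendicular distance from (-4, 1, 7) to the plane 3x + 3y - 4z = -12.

distance = |a·x₀ + b·y₀ + c·z₀ - d| / √(a² + b² + c²)
  = |3·(-4) + 3·1 + (-4)·7 - (-12)| / √(3² + 3² + (-4)²)
  = |-12 + 3 - 28 + 12| / √(9 + 9 + 16)
  = |-25| / √34
  = 25 / 5.831
  ≈ 4.287

4.287


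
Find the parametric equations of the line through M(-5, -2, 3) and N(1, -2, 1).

Direction vector d = N - M = (1 + 5, -2 + 2, 1 - 3) = (6, 0, -2)
Parametric form r = M + t·d:
x = -5 + 6t, y = -2, z = 3 - 2t

x = -5 + 6t, y = -2, z = 3 - 2t


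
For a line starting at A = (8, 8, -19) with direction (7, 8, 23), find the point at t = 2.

P(t) = A + t·d
  = (8 + 7·2, 8 + 8·2, -19 + 23·2)
  = (8 + 14, 8 + 16, -19 + 46)
  = (22, 24, 27)

(22, 24, 27)


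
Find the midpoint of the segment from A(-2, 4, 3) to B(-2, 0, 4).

M = ((x₁+x₂)/2, (y₁+y₂)/2, (z₁+z₂)/2)
  = ((-2 - 2)/2, (4 + 0)/2, (3 + 4)/2)
  = (-4/2, 4/2, 7/2)
  = (-2, 2, 3.5)

(-2, 2, 3.5)


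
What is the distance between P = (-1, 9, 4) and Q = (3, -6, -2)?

d = √[(x₂-x₁)² + (y₂-y₁)² + (z₂-z₁)²]
  = √[4² + (-15)² + (-6)²]
  = √[16 + 225 + 36]
  = √277
  ≈ 16.64

16.64


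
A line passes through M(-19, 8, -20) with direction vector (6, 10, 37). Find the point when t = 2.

P(t) = M + t·d
  = (-19 + 6·2, 8 + 10·2, -20 + 37·2)
  = (-19 + 12, 8 + 20, -20 + 74)
  = (-7, 28, 54)

(-7, 28, 54)


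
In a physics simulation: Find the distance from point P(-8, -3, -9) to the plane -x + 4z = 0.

distance = |a·x₀ + b·y₀ + c·z₀ - d| / √(a² + b² + c²)
  = |(-1)·(-8) + 0·(-3) + 4·(-9) - 0| / √((-1)² + 0² + 4²)
  = |8 + 0 - 36 + 0| / √(1 + 0 + 16)
  = |-28| / √17
  = 28 / 4.123
  ≈ 6.791

6.791


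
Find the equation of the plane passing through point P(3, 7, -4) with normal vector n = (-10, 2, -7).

The plane through P with normal n = (a, b, c) satisfies n·(r - P) = 0,
i.e. ax + by + cz = a·x₀ + b·y₀ + c·z₀.
d = (-10)·3 + 2·7 + (-7)·(-4)
  = -30 + 14 + 28
  = 12
Equation: -10x + 2y - 7z = 12

-10x + 2y - 7z = 12


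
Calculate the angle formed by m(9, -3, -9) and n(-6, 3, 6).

m·n = 9·(-6) + (-3)·3 + (-9)·6 = -54 - 9 - 54 = -117
|m| = √(9² + (-3)² + (-9)²) = √171 ≈ 13.08
|n| = √((-6)² + 3² + 6²) = √81 ≈ 9
cos θ = (m·n)/(|m||n|) = -117/(13.08·9) ≈ -0.9941
θ = arccos(-0.9941) ≈ 173.8°

173.8°


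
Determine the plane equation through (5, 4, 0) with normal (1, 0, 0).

The plane through P with normal n = (a, b, c) satisfies n·(r - P) = 0,
i.e. ax + by + cz = a·x₀ + b·y₀ + c·z₀.
d = 1·5 + 0·4 + 0·0
  = 5 + 0 + 0
  = 5
Equation: x = 5

x = 5


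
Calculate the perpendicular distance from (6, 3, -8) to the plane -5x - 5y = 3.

distance = |a·x₀ + b·y₀ + c·z₀ - d| / √(a² + b² + c²)
  = |(-5)·6 + (-5)·3 + 0·(-8) - 3| / √((-5)² + (-5)² + 0²)
  = |-30 - 15 + 0 - 3| / √(25 + 25 + 0)
  = |-48| / √50
  = 48 / 7.071
  ≈ 6.788

6.788


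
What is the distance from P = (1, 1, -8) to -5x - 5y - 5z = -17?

distance = |a·x₀ + b·y₀ + c·z₀ - d| / √(a² + b² + c²)
  = |(-5)·1 + (-5)·1 + (-5)·(-8) - (-17)| / √((-5)² + (-5)² + (-5)²)
  = |-5 - 5 + 40 + 17| / √(25 + 25 + 25)
  = |47| / √75
  = 47 / 8.66
  ≈ 5.427

5.427


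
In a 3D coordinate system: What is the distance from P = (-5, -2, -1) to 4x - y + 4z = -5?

distance = |a·x₀ + b·y₀ + c·z₀ - d| / √(a² + b² + c²)
  = |4·(-5) + (-1)·(-2) + 4·(-1) - (-5)| / √(4² + (-1)² + 4²)
  = |-20 + 2 - 4 + 5| / √(16 + 1 + 16)
  = |-17| / √33
  = 17 / 5.745
  ≈ 2.959

2.959


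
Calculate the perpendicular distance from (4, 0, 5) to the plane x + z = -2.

distance = |a·x₀ + b·y₀ + c·z₀ - d| / √(a² + b² + c²)
  = |1·4 + 0·0 + 1·5 - (-2)| / √(1² + 0² + 1²)
  = |4 + 0 + 5 + 2| / √(1 + 0 + 1)
  = |11| / √2
  = 11 / 1.414
  ≈ 7.778

7.778


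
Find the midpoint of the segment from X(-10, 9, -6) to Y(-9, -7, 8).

M = ((x₁+x₂)/2, (y₁+y₂)/2, (z₁+z₂)/2)
  = ((-10 - 9)/2, (9 - 7)/2, (-6 + 8)/2)
  = (-19/2, 2/2, 2/2)
  = (-9.5, 1, 1)

(-9.5, 1, 1)


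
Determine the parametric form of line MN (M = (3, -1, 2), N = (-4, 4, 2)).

Direction vector d = N - M = (-4 - 3, 4 + 1, 2 - 2) = (-7, 5, 0)
Parametric form r = M + t·d:
x = 3 - 7t, y = -1 + 5t, z = 2

x = 3 - 7t, y = -1 + 5t, z = 2


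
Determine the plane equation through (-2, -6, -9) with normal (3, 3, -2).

The plane through P with normal n = (a, b, c) satisfies n·(r - P) = 0,
i.e. ax + by + cz = a·x₀ + b·y₀ + c·z₀.
d = 3·(-2) + 3·(-6) + (-2)·(-9)
  = -6 - 18 + 18
  = -6
Equation: 3x + 3y - 2z = -6

3x + 3y - 2z = -6


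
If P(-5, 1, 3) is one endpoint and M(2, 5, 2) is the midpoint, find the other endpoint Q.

Q = 2M - P
  = (2·2 - (-5), 2·5 - 1, 2·2 - 3)
  = (4 + 5, 10 - 1, 4 - 3)
  = (9, 9, 1)

(9, 9, 1)


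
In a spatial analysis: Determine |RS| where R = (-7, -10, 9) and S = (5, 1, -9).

d = √[(x₂-x₁)² + (y₂-y₁)² + (z₂-z₁)²]
  = √[12² + 11² + (-18)²]
  = √[144 + 121 + 324]
  = √589
  ≈ 24.27

24.27


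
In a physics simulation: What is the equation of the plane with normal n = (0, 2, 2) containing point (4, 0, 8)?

The plane through P with normal n = (a, b, c) satisfies n·(r - P) = 0,
i.e. ax + by + cz = a·x₀ + b·y₀ + c·z₀.
d = 0·4 + 2·0 + 2·8
  = 0 + 0 + 16
  = 16
Equation: 2y + 2z = 16

2y + 2z = 16


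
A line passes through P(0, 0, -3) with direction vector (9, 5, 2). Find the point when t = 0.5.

P(t) = P + t·d
  = (0 + 9·0.5, 0 + 5·0.5, -3 + 2·0.5)
  = (0 + 4.5, 0 + 2.5, -3 + 1)
  = (4.5, 2.5, -2)

(4.5, 2.5, -2)


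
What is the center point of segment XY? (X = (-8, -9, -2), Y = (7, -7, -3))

M = ((x₁+x₂)/2, (y₁+y₂)/2, (z₁+z₂)/2)
  = ((-8 + 7)/2, (-9 - 7)/2, (-2 - 3)/2)
  = (-1/2, -16/2, -5/2)
  = (-0.5, -8, -2.5)

(-0.5, -8, -2.5)


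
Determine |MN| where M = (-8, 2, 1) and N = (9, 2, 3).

d = √[(x₂-x₁)² + (y₂-y₁)² + (z₂-z₁)²]
  = √[17² + 0² + 2²]
  = √[289 + 0 + 4]
  = √293
  ≈ 17.12

17.12


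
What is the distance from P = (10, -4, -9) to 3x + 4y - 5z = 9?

distance = |a·x₀ + b·y₀ + c·z₀ - d| / √(a² + b² + c²)
  = |3·10 + 4·(-4) + (-5)·(-9) - 9| / √(3² + 4² + (-5)²)
  = |30 - 16 + 45 - 9| / √(9 + 16 + 25)
  = |50| / √50
  = 50 / 7.071
  ≈ 7.071

7.071


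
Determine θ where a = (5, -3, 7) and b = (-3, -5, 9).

a·b = 5·(-3) + (-3)·(-5) + 7·9 = -15 + 15 + 63 = 63
|a| = √(5² + (-3)² + 7²) = √83 ≈ 9.11
|b| = √((-3)² + (-5)² + 9²) = √115 ≈ 10.72
cos θ = (a·b)/(|a||b|) = 63/(9.11·10.72) ≈ 0.6448
θ = arccos(0.6448) ≈ 49.85°

49.85°


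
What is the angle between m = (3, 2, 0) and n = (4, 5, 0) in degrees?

m·n = 3·4 + 2·5 + 0·0 = 12 + 10 + 0 = 22
|m| = √(3² + 2² + 0²) = √13 ≈ 3.606
|n| = √(4² + 5² + 0²) = √41 ≈ 6.403
cos θ = (m·n)/(|m||n|) = 22/(3.606·6.403) ≈ 0.9529
θ = arccos(0.9529) ≈ 17.65°

17.65°


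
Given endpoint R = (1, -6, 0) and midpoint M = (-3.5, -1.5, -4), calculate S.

S = 2M - R
  = (2·(-3.5) - 1, 2·(-1.5) - (-6), 2·(-4) - 0)
  = (-7 - 1, -3 + 6, -8 + 0)
  = (-8, 3, -8)

(-8, 3, -8)


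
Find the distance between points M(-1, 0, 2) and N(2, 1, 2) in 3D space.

d = √[(x₂-x₁)² + (y₂-y₁)² + (z₂-z₁)²]
  = √[3² + 1² + 0²]
  = √[9 + 1 + 0]
  = √10
  ≈ 3.162

3.162


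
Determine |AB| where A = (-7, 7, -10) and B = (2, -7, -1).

d = √[(x₂-x₁)² + (y₂-y₁)² + (z₂-z₁)²]
  = √[9² + (-14)² + 9²]
  = √[81 + 196 + 81]
  = √358
  ≈ 18.92

18.92


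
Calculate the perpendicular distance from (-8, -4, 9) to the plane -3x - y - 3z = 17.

distance = |a·x₀ + b·y₀ + c·z₀ - d| / √(a² + b² + c²)
  = |(-3)·(-8) + (-1)·(-4) + (-3)·9 - 17| / √((-3)² + (-1)² + (-3)²)
  = |24 + 4 - 27 - 17| / √(9 + 1 + 9)
  = |-16| / √19
  = 16 / 4.359
  ≈ 3.671

3.671


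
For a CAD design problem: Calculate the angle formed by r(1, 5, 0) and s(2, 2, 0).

r·s = 1·2 + 5·2 + 0·0 = 2 + 10 + 0 = 12
|r| = √(1² + 5² + 0²) = √26 ≈ 5.099
|s| = √(2² + 2² + 0²) = √8 ≈ 2.828
cos θ = (r·s)/(|r||s|) = 12/(5.099·2.828) ≈ 0.8321
θ = arccos(0.8321) ≈ 33.69°

33.69°


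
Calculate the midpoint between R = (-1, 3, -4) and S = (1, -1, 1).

M = ((x₁+x₂)/2, (y₁+y₂)/2, (z₁+z₂)/2)
  = ((-1 + 1)/2, (3 - 1)/2, (-4 + 1)/2)
  = (0/2, 2/2, -3/2)
  = (0, 1, -1.5)

(0, 1, -1.5)


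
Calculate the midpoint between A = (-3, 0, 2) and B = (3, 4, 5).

M = ((x₁+x₂)/2, (y₁+y₂)/2, (z₁+z₂)/2)
  = ((-3 + 3)/2, (0 + 4)/2, (2 + 5)/2)
  = (0/2, 4/2, 7/2)
  = (0, 2, 3.5)

(0, 2, 3.5)


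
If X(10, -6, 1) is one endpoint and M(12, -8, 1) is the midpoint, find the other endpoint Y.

Y = 2M - X
  = (2·12 - 10, 2·(-8) - (-6), 2·1 - 1)
  = (24 - 10, -16 + 6, 2 - 1)
  = (14, -10, 1)

(14, -10, 1)


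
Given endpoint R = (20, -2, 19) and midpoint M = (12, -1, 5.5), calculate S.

S = 2M - R
  = (2·12 - 20, 2·(-1) - (-2), 2·5.5 - 19)
  = (24 - 20, -2 + 2, 11 - 19)
  = (4, 0, -8)

(4, 0, -8)


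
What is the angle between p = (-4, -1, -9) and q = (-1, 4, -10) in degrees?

p·q = (-4)·(-1) + (-1)·4 + (-9)·(-10) = 4 - 4 + 90 = 90
|p| = √((-4)² + (-1)² + (-9)²) = √98 ≈ 9.899
|q| = √((-1)² + 4² + (-10)²) = √117 ≈ 10.82
cos θ = (p·q)/(|p||q|) = 90/(9.899·10.82) ≈ 0.8405
θ = arccos(0.8405) ≈ 32.81°

32.81°


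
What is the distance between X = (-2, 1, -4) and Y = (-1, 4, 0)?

d = √[(x₂-x₁)² + (y₂-y₁)² + (z₂-z₁)²]
  = √[1² + 3² + 4²]
  = √[1 + 9 + 16]
  = √26
  ≈ 5.099

5.099


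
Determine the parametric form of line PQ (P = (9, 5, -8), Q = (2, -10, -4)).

Direction vector d = Q - P = (2 - 9, -10 - 5, -4 + 8) = (-7, -15, 4)
Parametric form r = P + t·d:
x = 9 - 7t, y = 5 - 15t, z = -8 + 4t

x = 9 - 7t, y = 5 - 15t, z = -8 + 4t


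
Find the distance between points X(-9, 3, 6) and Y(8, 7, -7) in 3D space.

d = √[(x₂-x₁)² + (y₂-y₁)² + (z₂-z₁)²]
  = √[17² + 4² + (-13)²]
  = √[289 + 16 + 169]
  = √474
  ≈ 21.77

21.77


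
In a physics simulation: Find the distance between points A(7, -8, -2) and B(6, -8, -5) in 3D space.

d = √[(x₂-x₁)² + (y₂-y₁)² + (z₂-z₁)²]
  = √[(-1)² + 0² + (-3)²]
  = √[1 + 0 + 9]
  = √10
  ≈ 3.162

3.162


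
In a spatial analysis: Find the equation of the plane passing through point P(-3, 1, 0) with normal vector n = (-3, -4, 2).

The plane through P with normal n = (a, b, c) satisfies n·(r - P) = 0,
i.e. ax + by + cz = a·x₀ + b·y₀ + c·z₀.
d = (-3)·(-3) + (-4)·1 + 2·0
  = 9 - 4 + 0
  = 5
Equation: -3x - 4y + 2z = 5

-3x - 4y + 2z = 5


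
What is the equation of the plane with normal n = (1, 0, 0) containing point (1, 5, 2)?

The plane through P with normal n = (a, b, c) satisfies n·(r - P) = 0,
i.e. ax + by + cz = a·x₀ + b·y₀ + c·z₀.
d = 1·1 + 0·5 + 0·2
  = 1 + 0 + 0
  = 1
Equation: x = 1

x = 1


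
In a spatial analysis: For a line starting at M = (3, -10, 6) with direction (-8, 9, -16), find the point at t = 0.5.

P(t) = M + t·d
  = (3 + (-8)·0.5, -10 + 9·0.5, 6 + (-16)·0.5)
  = (3 - 4, -10 + 4.5, 6 - 8)
  = (-1, -5.5, -2)

(-1, -5.5, -2)


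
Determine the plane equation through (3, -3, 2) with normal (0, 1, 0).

The plane through P with normal n = (a, b, c) satisfies n·(r - P) = 0,
i.e. ax + by + cz = a·x₀ + b·y₀ + c·z₀.
d = 0·3 + 1·(-3) + 0·2
  = 0 - 3 + 0
  = -3
Equation: y = -3

y = -3


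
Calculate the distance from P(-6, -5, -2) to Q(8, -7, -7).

d = √[(x₂-x₁)² + (y₂-y₁)² + (z₂-z₁)²]
  = √[14² + (-2)² + (-5)²]
  = √[196 + 4 + 25]
  = √225
  ≈ 15

15


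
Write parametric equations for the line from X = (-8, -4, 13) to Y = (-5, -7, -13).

Direction vector d = Y - X = (-5 + 8, -7 + 4, -13 - 13) = (3, -3, -26)
Parametric form r = X + t·d:
x = -8 + 3t, y = -4 - 3t, z = 13 - 26t

x = -8 + 3t, y = -4 - 3t, z = 13 - 26t


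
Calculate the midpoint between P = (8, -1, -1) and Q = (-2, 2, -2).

M = ((x₁+x₂)/2, (y₁+y₂)/2, (z₁+z₂)/2)
  = ((8 - 2)/2, (-1 + 2)/2, (-1 - 2)/2)
  = (6/2, 1/2, -3/2)
  = (3, 0.5, -1.5)

(3, 0.5, -1.5)


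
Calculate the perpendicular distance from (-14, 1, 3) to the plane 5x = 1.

distance = |a·x₀ + b·y₀ + c·z₀ - d| / √(a² + b² + c²)
  = |5·(-14) + 0·1 + 0·3 - 1| / √(5² + 0² + 0²)
  = |-70 + 0 + 0 - 1| / √(25 + 0 + 0)
  = |-71| / √25
  = 71 / 5
  ≈ 14.2

14.2


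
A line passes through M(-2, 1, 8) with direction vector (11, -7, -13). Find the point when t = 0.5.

P(t) = M + t·d
  = (-2 + 11·0.5, 1 + (-7)·0.5, 8 + (-13)·0.5)
  = (-2 + 5.5, 1 - 3.5, 8 - 6.5)
  = (3.5, -2.5, 1.5)

(3.5, -2.5, 1.5)


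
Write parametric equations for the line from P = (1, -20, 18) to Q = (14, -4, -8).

Direction vector d = Q - P = (14 - 1, -4 + 20, -8 - 18) = (13, 16, -26)
Parametric form r = P + t·d:
x = 1 + 13t, y = -20 + 16t, z = 18 - 26t

x = 1 + 13t, y = -20 + 16t, z = 18 - 26t


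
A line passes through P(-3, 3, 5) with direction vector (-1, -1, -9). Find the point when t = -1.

P(t) = P + t·d
  = (-3 + (-1)·(-1), 3 + (-1)·(-1), 5 + (-9)·(-1))
  = (-3 + 1, 3 + 1, 5 + 9)
  = (-2, 4, 14)

(-2, 4, 14)


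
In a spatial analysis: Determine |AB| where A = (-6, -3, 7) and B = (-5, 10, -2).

d = √[(x₂-x₁)² + (y₂-y₁)² + (z₂-z₁)²]
  = √[1² + 13² + (-9)²]
  = √[1 + 169 + 81]
  = √251
  ≈ 15.84

15.84


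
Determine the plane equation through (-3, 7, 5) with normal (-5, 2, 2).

The plane through P with normal n = (a, b, c) satisfies n·(r - P) = 0,
i.e. ax + by + cz = a·x₀ + b·y₀ + c·z₀.
d = (-5)·(-3) + 2·7 + 2·5
  = 15 + 14 + 10
  = 39
Equation: -5x + 2y + 2z = 39

-5x + 2y + 2z = 39


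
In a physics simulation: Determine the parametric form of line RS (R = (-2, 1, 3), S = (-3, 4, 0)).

Direction vector d = S - R = (-3 + 2, 4 - 1, 0 - 3) = (-1, 3, -3)
Parametric form r = R + t·d:
x = -2 - t, y = 1 + 3t, z = 3 - 3t

x = -2 - t, y = 1 + 3t, z = 3 - 3t


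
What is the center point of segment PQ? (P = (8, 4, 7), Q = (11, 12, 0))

M = ((x₁+x₂)/2, (y₁+y₂)/2, (z₁+z₂)/2)
  = ((8 + 11)/2, (4 + 12)/2, (7 + 0)/2)
  = (19/2, 16/2, 7/2)
  = (9.5, 8, 3.5)

(9.5, 8, 3.5)


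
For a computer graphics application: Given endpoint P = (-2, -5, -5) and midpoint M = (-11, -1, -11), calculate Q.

Q = 2M - P
  = (2·(-11) - (-2), 2·(-1) - (-5), 2·(-11) - (-5))
  = (-22 + 2, -2 + 5, -22 + 5)
  = (-20, 3, -17)

(-20, 3, -17)


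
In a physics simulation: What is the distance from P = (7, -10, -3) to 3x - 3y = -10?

distance = |a·x₀ + b·y₀ + c·z₀ - d| / √(a² + b² + c²)
  = |3·7 + (-3)·(-10) + 0·(-3) - (-10)| / √(3² + (-3)² + 0²)
  = |21 + 30 + 0 + 10| / √(9 + 9 + 0)
  = |61| / √18
  = 61 / 4.243
  ≈ 14.38

14.38


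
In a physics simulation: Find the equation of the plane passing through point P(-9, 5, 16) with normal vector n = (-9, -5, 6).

The plane through P with normal n = (a, b, c) satisfies n·(r - P) = 0,
i.e. ax + by + cz = a·x₀ + b·y₀ + c·z₀.
d = (-9)·(-9) + (-5)·5 + 6·16
  = 81 - 25 + 96
  = 152
Equation: -9x - 5y + 6z = 152

-9x - 5y + 6z = 152


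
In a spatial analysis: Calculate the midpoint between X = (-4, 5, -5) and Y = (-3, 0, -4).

M = ((x₁+x₂)/2, (y₁+y₂)/2, (z₁+z₂)/2)
  = ((-4 - 3)/2, (5 + 0)/2, (-5 - 4)/2)
  = (-7/2, 5/2, -9/2)
  = (-3.5, 2.5, -4.5)

(-3.5, 2.5, -4.5)


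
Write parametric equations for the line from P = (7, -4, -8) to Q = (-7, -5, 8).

Direction vector d = Q - P = (-7 - 7, -5 + 4, 8 + 8) = (-14, -1, 16)
Parametric form r = P + t·d:
x = 7 - 14t, y = -4 - t, z = -8 + 16t

x = 7 - 14t, y = -4 - t, z = -8 + 16t


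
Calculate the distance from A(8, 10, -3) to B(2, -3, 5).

d = √[(x₂-x₁)² + (y₂-y₁)² + (z₂-z₁)²]
  = √[(-6)² + (-13)² + 8²]
  = √[36 + 169 + 64]
  = √269
  ≈ 16.4

16.4


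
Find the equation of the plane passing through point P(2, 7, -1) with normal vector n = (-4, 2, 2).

The plane through P with normal n = (a, b, c) satisfies n·(r - P) = 0,
i.e. ax + by + cz = a·x₀ + b·y₀ + c·z₀.
d = (-4)·2 + 2·7 + 2·(-1)
  = -8 + 14 - 2
  = 4
Equation: -4x + 2y + 2z = 4

-4x + 2y + 2z = 4


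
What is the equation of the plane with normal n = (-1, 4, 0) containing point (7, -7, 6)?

The plane through P with normal n = (a, b, c) satisfies n·(r - P) = 0,
i.e. ax + by + cz = a·x₀ + b·y₀ + c·z₀.
d = (-1)·7 + 4·(-7) + 0·6
  = -7 - 28 + 0
  = -35
Equation: -x + 4y = -35

-x + 4y = -35


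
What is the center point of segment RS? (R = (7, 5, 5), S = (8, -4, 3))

M = ((x₁+x₂)/2, (y₁+y₂)/2, (z₁+z₂)/2)
  = ((7 + 8)/2, (5 - 4)/2, (5 + 3)/2)
  = (15/2, 1/2, 8/2)
  = (7.5, 0.5, 4)

(7.5, 0.5, 4)


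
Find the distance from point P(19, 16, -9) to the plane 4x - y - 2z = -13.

distance = |a·x₀ + b·y₀ + c·z₀ - d| / √(a² + b² + c²)
  = |4·19 + (-1)·16 + (-2)·(-9) - (-13)| / √(4² + (-1)² + (-2)²)
  = |76 - 16 + 18 + 13| / √(16 + 1 + 4)
  = |91| / √21
  = 91 / 4.583
  ≈ 19.86

19.86


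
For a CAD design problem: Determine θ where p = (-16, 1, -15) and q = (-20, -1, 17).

p·q = (-16)·(-20) + 1·(-1) + (-15)·17 = 320 - 1 - 255 = 64
|p| = √((-16)² + 1² + (-15)²) = √482 ≈ 21.95
|q| = √((-20)² + (-1)² + 17²) = √690 ≈ 26.27
cos θ = (p·q)/(|p||q|) = 64/(21.95·26.27) ≈ 0.111
θ = arccos(0.111) ≈ 83.63°

83.63°


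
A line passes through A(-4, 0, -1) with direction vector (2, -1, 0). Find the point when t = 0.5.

P(t) = A + t·d
  = (-4 + 2·0.5, 0 + (-1)·0.5, -1 + 0·0.5)
  = (-4 + 1, 0 - 0.5, -1 + 0)
  = (-3, -0.5, -1)

(-3, -0.5, -1)


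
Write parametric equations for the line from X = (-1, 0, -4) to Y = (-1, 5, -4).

Direction vector d = Y - X = (-1 + 1, 5 + 0, -4 + 4) = (0, 5, 0)
Parametric form r = X + t·d:
x = -1, y = 0 + 5t, z = -4

x = -1, y = 0 + 5t, z = -4


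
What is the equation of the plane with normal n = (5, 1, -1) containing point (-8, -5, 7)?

The plane through P with normal n = (a, b, c) satisfies n·(r - P) = 0,
i.e. ax + by + cz = a·x₀ + b·y₀ + c·z₀.
d = 5·(-8) + 1·(-5) + (-1)·7
  = -40 - 5 - 7
  = -52
Equation: 5x + y - z = -52

5x + y - z = -52


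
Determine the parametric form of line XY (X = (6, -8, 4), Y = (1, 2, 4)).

Direction vector d = Y - X = (1 - 6, 2 + 8, 4 - 4) = (-5, 10, 0)
Parametric form r = X + t·d:
x = 6 - 5t, y = -8 + 10t, z = 4

x = 6 - 5t, y = -8 + 10t, z = 4


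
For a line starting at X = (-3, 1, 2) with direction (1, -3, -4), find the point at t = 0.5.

P(t) = X + t·d
  = (-3 + 1·0.5, 1 + (-3)·0.5, 2 + (-4)·0.5)
  = (-3 + 0.5, 1 - 1.5, 2 - 2)
  = (-2.5, -0.5, 0)

(-2.5, -0.5, 0)


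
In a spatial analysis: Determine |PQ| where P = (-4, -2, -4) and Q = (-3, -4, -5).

d = √[(x₂-x₁)² + (y₂-y₁)² + (z₂-z₁)²]
  = √[1² + (-2)² + (-1)²]
  = √[1 + 4 + 1]
  = √6
  ≈ 2.449

2.449


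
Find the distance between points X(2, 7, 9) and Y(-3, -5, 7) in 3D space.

d = √[(x₂-x₁)² + (y₂-y₁)² + (z₂-z₁)²]
  = √[(-5)² + (-12)² + (-2)²]
  = √[25 + 144 + 4]
  = √173
  ≈ 13.15

13.15


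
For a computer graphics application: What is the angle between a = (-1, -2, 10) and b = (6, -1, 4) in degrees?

a·b = (-1)·6 + (-2)·(-1) + 10·4 = -6 + 2 + 40 = 36
|a| = √((-1)² + (-2)² + 10²) = √105 ≈ 10.25
|b| = √(6² + (-1)² + 4²) = √53 ≈ 7.28
cos θ = (a·b)/(|a||b|) = 36/(10.25·7.28) ≈ 0.4826
θ = arccos(0.4826) ≈ 61.15°

61.15°


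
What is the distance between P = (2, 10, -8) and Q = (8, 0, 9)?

d = √[(x₂-x₁)² + (y₂-y₁)² + (z₂-z₁)²]
  = √[6² + (-10)² + 17²]
  = √[36 + 100 + 289]
  = √425
  ≈ 20.62

20.62


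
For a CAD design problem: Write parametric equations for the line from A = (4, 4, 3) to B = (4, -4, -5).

Direction vector d = B - A = (4 - 4, -4 - 4, -5 - 3) = (0, -8, -8)
Parametric form r = A + t·d:
x = 4, y = 4 - 8t, z = 3 - 8t

x = 4, y = 4 - 8t, z = 3 - 8t


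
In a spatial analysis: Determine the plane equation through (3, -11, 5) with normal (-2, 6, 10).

The plane through P with normal n = (a, b, c) satisfies n·(r - P) = 0,
i.e. ax + by + cz = a·x₀ + b·y₀ + c·z₀.
d = (-2)·3 + 6·(-11) + 10·5
  = -6 - 66 + 50
  = -22
Equation: -2x + 6y + 10z = -22

-2x + 6y + 10z = -22


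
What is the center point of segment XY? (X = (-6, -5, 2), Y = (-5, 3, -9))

M = ((x₁+x₂)/2, (y₁+y₂)/2, (z₁+z₂)/2)
  = ((-6 - 5)/2, (-5 + 3)/2, (2 - 9)/2)
  = (-11/2, -2/2, -7/2)
  = (-5.5, -1, -3.5)

(-5.5, -1, -3.5)


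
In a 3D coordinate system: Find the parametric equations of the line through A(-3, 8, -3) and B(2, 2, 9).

Direction vector d = B - A = (2 + 3, 2 - 8, 9 + 3) = (5, -6, 12)
Parametric form r = A + t·d:
x = -3 + 5t, y = 8 - 6t, z = -3 + 12t

x = -3 + 5t, y = 8 - 6t, z = -3 + 12t


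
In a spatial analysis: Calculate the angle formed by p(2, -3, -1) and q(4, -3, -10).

p·q = 2·4 + (-3)·(-3) + (-1)·(-10) = 8 + 9 + 10 = 27
|p| = √(2² + (-3)² + (-1)²) = √14 ≈ 3.742
|q| = √(4² + (-3)² + (-10)²) = √125 ≈ 11.18
cos θ = (p·q)/(|p||q|) = 27/(3.742·11.18) ≈ 0.6454
θ = arccos(0.6454) ≈ 49.8°

49.8°


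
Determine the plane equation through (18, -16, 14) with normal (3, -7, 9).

The plane through P with normal n = (a, b, c) satisfies n·(r - P) = 0,
i.e. ax + by + cz = a·x₀ + b·y₀ + c·z₀.
d = 3·18 + (-7)·(-16) + 9·14
  = 54 + 112 + 126
  = 292
Equation: 3x - 7y + 9z = 292

3x - 7y + 9z = 292


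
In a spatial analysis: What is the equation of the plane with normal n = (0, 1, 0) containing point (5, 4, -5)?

The plane through P with normal n = (a, b, c) satisfies n·(r - P) = 0,
i.e. ax + by + cz = a·x₀ + b·y₀ + c·z₀.
d = 0·5 + 1·4 + 0·(-5)
  = 0 + 4 + 0
  = 4
Equation: y = 4

y = 4


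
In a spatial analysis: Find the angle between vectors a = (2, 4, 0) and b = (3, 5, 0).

a·b = 2·3 + 4·5 + 0·0 = 6 + 20 + 0 = 26
|a| = √(2² + 4² + 0²) = √20 ≈ 4.472
|b| = √(3² + 5² + 0²) = √34 ≈ 5.831
cos θ = (a·b)/(|a||b|) = 26/(4.472·5.831) ≈ 0.9971
θ = arccos(0.9971) ≈ 4.399°

4.399°


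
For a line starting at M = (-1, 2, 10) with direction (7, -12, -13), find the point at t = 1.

P(t) = M + t·d
  = (-1 + 7·1, 2 + (-12)·1, 10 + (-13)·1)
  = (-1 + 7, 2 - 12, 10 - 13)
  = (6, -10, -3)

(6, -10, -3)


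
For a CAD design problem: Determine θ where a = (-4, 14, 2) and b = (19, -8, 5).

a·b = (-4)·19 + 14·(-8) + 2·5 = -76 - 112 + 10 = -178
|a| = √((-4)² + 14² + 2²) = √216 ≈ 14.7
|b| = √(19² + (-8)² + 5²) = √450 ≈ 21.21
cos θ = (a·b)/(|a||b|) = -178/(14.7·21.21) ≈ -0.5709
θ = arccos(-0.5709) ≈ 124.8°

124.8°


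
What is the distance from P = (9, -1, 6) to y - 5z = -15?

distance = |a·x₀ + b·y₀ + c·z₀ - d| / √(a² + b² + c²)
  = |0·9 + 1·(-1) + (-5)·6 - (-15)| / √(0² + 1² + (-5)²)
  = |0 - 1 - 30 + 15| / √(0 + 1 + 25)
  = |-16| / √26
  = 16 / 5.099
  ≈ 3.138

3.138


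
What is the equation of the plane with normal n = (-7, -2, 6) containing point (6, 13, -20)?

The plane through P with normal n = (a, b, c) satisfies n·(r - P) = 0,
i.e. ax + by + cz = a·x₀ + b·y₀ + c·z₀.
d = (-7)·6 + (-2)·13 + 6·(-20)
  = -42 - 26 - 120
  = -188
Equation: -7x - 2y + 6z = -188

-7x - 2y + 6z = -188


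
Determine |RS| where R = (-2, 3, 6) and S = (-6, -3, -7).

d = √[(x₂-x₁)² + (y₂-y₁)² + (z₂-z₁)²]
  = √[(-4)² + (-6)² + (-13)²]
  = √[16 + 36 + 169]
  = √221
  ≈ 14.87

14.87


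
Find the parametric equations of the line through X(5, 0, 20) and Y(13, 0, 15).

Direction vector d = Y - X = (13 - 5, 0 + 0, 15 - 20) = (8, 0, -5)
Parametric form r = X + t·d:
x = 5 + 8t, y = 0, z = 20 - 5t

x = 5 + 8t, y = 0, z = 20 - 5t


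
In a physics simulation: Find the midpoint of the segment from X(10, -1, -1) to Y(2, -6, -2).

M = ((x₁+x₂)/2, (y₁+y₂)/2, (z₁+z₂)/2)
  = ((10 + 2)/2, (-1 - 6)/2, (-1 - 2)/2)
  = (12/2, -7/2, -3/2)
  = (6, -3.5, -1.5)

(6, -3.5, -1.5)


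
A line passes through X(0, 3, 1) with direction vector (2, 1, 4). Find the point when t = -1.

P(t) = X + t·d
  = (0 + 2·(-1), 3 + 1·(-1), 1 + 4·(-1))
  = (0 - 2, 3 - 1, 1 - 4)
  = (-2, 2, -3)

(-2, 2, -3)


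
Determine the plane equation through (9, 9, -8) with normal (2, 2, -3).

The plane through P with normal n = (a, b, c) satisfies n·(r - P) = 0,
i.e. ax + by + cz = a·x₀ + b·y₀ + c·z₀.
d = 2·9 + 2·9 + (-3)·(-8)
  = 18 + 18 + 24
  = 60
Equation: 2x + 2y - 3z = 60

2x + 2y - 3z = 60


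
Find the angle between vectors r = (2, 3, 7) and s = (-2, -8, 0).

r·s = 2·(-2) + 3·(-8) + 7·0 = -4 - 24 + 0 = -28
|r| = √(2² + 3² + 7²) = √62 ≈ 7.874
|s| = √((-2)² + (-8)² + 0²) = √68 ≈ 8.246
cos θ = (r·s)/(|r||s|) = -28/(7.874·8.246) ≈ -0.4312
θ = arccos(-0.4312) ≈ 115.5°

115.5°


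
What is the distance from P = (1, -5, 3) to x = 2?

distance = |a·x₀ + b·y₀ + c·z₀ - d| / √(a² + b² + c²)
  = |1·1 + 0·(-5) + 0·3 - 2| / √(1² + 0² + 0²)
  = |1 + 0 + 0 - 2| / √(1 + 0 + 0)
  = |-1| / √1
  = 1 / 1
  ≈ 1

1


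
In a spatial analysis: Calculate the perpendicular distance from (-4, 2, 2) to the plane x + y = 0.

distance = |a·x₀ + b·y₀ + c·z₀ - d| / √(a² + b² + c²)
  = |1·(-4) + 1·2 + 0·2 - 0| / √(1² + 1² + 0²)
  = |-4 + 2 + 0 + 0| / √(1 + 1 + 0)
  = |-2| / √2
  = 2 / 1.414
  ≈ 1.414

1.414


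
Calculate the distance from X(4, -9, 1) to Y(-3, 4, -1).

d = √[(x₂-x₁)² + (y₂-y₁)² + (z₂-z₁)²]
  = √[(-7)² + 13² + (-2)²]
  = √[49 + 169 + 4]
  = √222
  ≈ 14.9

14.9


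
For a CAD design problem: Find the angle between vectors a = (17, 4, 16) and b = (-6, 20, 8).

a·b = 17·(-6) + 4·20 + 16·8 = -102 + 80 + 128 = 106
|a| = √(17² + 4² + 16²) = √561 ≈ 23.69
|b| = √((-6)² + 20² + 8²) = √500 ≈ 22.36
cos θ = (a·b)/(|a||b|) = 106/(23.69·22.36) ≈ 0.2001
θ = arccos(0.2001) ≈ 78.45°

78.45°


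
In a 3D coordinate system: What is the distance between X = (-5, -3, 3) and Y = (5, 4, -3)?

d = √[(x₂-x₁)² + (y₂-y₁)² + (z₂-z₁)²]
  = √[10² + 7² + (-6)²]
  = √[100 + 49 + 36]
  = √185
  ≈ 13.6

13.6


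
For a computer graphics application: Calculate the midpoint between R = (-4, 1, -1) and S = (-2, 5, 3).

M = ((x₁+x₂)/2, (y₁+y₂)/2, (z₁+z₂)/2)
  = ((-4 - 2)/2, (1 + 5)/2, (-1 + 3)/2)
  = (-6/2, 6/2, 2/2)
  = (-3, 3, 1)

(-3, 3, 1)


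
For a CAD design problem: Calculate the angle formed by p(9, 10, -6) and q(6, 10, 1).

p·q = 9·6 + 10·10 + (-6)·1 = 54 + 100 - 6 = 148
|p| = √(9² + 10² + (-6)²) = √217 ≈ 14.73
|q| = √(6² + 10² + 1²) = √137 ≈ 11.7
cos θ = (p·q)/(|p||q|) = 148/(14.73·11.7) ≈ 0.8584
θ = arccos(0.8584) ≈ 30.87°

30.87°


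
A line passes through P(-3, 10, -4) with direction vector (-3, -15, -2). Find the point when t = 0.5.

P(t) = P + t·d
  = (-3 + (-3)·0.5, 10 + (-15)·0.5, -4 + (-2)·0.5)
  = (-3 - 1.5, 10 - 7.5, -4 - 1)
  = (-4.5, 2.5, -5)

(-4.5, 2.5, -5)


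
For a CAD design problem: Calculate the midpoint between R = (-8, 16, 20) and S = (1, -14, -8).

M = ((x₁+x₂)/2, (y₁+y₂)/2, (z₁+z₂)/2)
  = ((-8 + 1)/2, (16 - 14)/2, (20 - 8)/2)
  = (-7/2, 2/2, 12/2)
  = (-3.5, 1, 6)

(-3.5, 1, 6)


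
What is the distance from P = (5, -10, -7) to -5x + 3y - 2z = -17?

distance = |a·x₀ + b·y₀ + c·z₀ - d| / √(a² + b² + c²)
  = |(-5)·5 + 3·(-10) + (-2)·(-7) - (-17)| / √((-5)² + 3² + (-2)²)
  = |-25 - 30 + 14 + 17| / √(25 + 9 + 4)
  = |-24| / √38
  = 24 / 6.164
  ≈ 3.893

3.893


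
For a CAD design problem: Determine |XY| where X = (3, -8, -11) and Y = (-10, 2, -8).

d = √[(x₂-x₁)² + (y₂-y₁)² + (z₂-z₁)²]
  = √[(-13)² + 10² + 3²]
  = √[169 + 100 + 9]
  = √278
  ≈ 16.67

16.67


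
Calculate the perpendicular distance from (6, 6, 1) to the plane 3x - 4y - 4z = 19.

distance = |a·x₀ + b·y₀ + c·z₀ - d| / √(a² + b² + c²)
  = |3·6 + (-4)·6 + (-4)·1 - 19| / √(3² + (-4)² + (-4)²)
  = |18 - 24 - 4 - 19| / √(9 + 16 + 16)
  = |-29| / √41
  = 29 / 6.403
  ≈ 4.529

4.529


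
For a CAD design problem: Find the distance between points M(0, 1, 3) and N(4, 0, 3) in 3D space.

d = √[(x₂-x₁)² + (y₂-y₁)² + (z₂-z₁)²]
  = √[4² + (-1)² + 0²]
  = √[16 + 1 + 0]
  = √17
  ≈ 4.123

4.123


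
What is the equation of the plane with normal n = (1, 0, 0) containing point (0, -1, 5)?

The plane through P with normal n = (a, b, c) satisfies n·(r - P) = 0,
i.e. ax + by + cz = a·x₀ + b·y₀ + c·z₀.
d = 1·0 + 0·(-1) + 0·5
  = 0 + 0 + 0
  = 0
Equation: x = 0

x = 0


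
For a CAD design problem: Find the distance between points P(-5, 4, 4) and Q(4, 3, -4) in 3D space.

d = √[(x₂-x₁)² + (y₂-y₁)² + (z₂-z₁)²]
  = √[9² + (-1)² + (-8)²]
  = √[81 + 1 + 64]
  = √146
  ≈ 12.08

12.08


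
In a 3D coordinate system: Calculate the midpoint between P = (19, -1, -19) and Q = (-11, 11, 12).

M = ((x₁+x₂)/2, (y₁+y₂)/2, (z₁+z₂)/2)
  = ((19 - 11)/2, (-1 + 11)/2, (-19 + 12)/2)
  = (8/2, 10/2, -7/2)
  = (4, 5, -3.5)

(4, 5, -3.5)


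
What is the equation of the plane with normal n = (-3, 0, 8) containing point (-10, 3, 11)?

The plane through P with normal n = (a, b, c) satisfies n·(r - P) = 0,
i.e. ax + by + cz = a·x₀ + b·y₀ + c·z₀.
d = (-3)·(-10) + 0·3 + 8·11
  = 30 + 0 + 88
  = 118
Equation: -3x + 8z = 118

-3x + 8z = 118


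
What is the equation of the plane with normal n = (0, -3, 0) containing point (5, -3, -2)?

The plane through P with normal n = (a, b, c) satisfies n·(r - P) = 0,
i.e. ax + by + cz = a·x₀ + b·y₀ + c·z₀.
d = 0·5 + (-3)·(-3) + 0·(-2)
  = 0 + 9 + 0
  = 9
Equation: -3y = 9

-3y = 9


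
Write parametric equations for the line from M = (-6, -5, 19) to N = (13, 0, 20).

Direction vector d = N - M = (13 + 6, 0 + 5, 20 - 19) = (19, 5, 1)
Parametric form r = M + t·d:
x = -6 + 19t, y = -5 + 5t, z = 19 + t

x = -6 + 19t, y = -5 + 5t, z = 19 + t


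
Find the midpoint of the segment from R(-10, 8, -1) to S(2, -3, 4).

M = ((x₁+x₂)/2, (y₁+y₂)/2, (z₁+z₂)/2)
  = ((-10 + 2)/2, (8 - 3)/2, (-1 + 4)/2)
  = (-8/2, 5/2, 3/2)
  = (-4, 2.5, 1.5)

(-4, 2.5, 1.5)


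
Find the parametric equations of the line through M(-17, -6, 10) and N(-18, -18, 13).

Direction vector d = N - M = (-18 + 17, -18 + 6, 13 - 10) = (-1, -12, 3)
Parametric form r = M + t·d:
x = -17 - t, y = -6 - 12t, z = 10 + 3t

x = -17 - t, y = -6 - 12t, z = 10 + 3t


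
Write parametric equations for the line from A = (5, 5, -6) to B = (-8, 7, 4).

Direction vector d = B - A = (-8 - 5, 7 - 5, 4 + 6) = (-13, 2, 10)
Parametric form r = A + t·d:
x = 5 - 13t, y = 5 + 2t, z = -6 + 10t

x = 5 - 13t, y = 5 + 2t, z = -6 + 10t


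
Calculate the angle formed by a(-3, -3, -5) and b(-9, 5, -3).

a·b = (-3)·(-9) + (-3)·5 + (-5)·(-3) = 27 - 15 + 15 = 27
|a| = √((-3)² + (-3)² + (-5)²) = √43 ≈ 6.557
|b| = √((-9)² + 5² + (-3)²) = √115 ≈ 10.72
cos θ = (a·b)/(|a||b|) = 27/(6.557·10.72) ≈ 0.384
θ = arccos(0.384) ≈ 67.42°

67.42°


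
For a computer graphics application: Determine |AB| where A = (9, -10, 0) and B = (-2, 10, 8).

d = √[(x₂-x₁)² + (y₂-y₁)² + (z₂-z₁)²]
  = √[(-11)² + 20² + 8²]
  = √[121 + 400 + 64]
  = √585
  ≈ 24.19

24.19


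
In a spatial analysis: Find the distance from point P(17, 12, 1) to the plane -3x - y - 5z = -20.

distance = |a·x₀ + b·y₀ + c·z₀ - d| / √(a² + b² + c²)
  = |(-3)·17 + (-1)·12 + (-5)·1 - (-20)| / √((-3)² + (-1)² + (-5)²)
  = |-51 - 12 - 5 + 20| / √(9 + 1 + 25)
  = |-48| / √35
  = 48 / 5.916
  ≈ 8.113

8.113


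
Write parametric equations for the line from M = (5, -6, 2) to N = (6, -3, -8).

Direction vector d = N - M = (6 - 5, -3 + 6, -8 - 2) = (1, 3, -10)
Parametric form r = M + t·d:
x = 5 + t, y = -6 + 3t, z = 2 - 10t

x = 5 + t, y = -6 + 3t, z = 2 - 10t


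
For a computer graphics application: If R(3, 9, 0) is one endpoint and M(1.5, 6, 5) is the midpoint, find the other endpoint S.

S = 2M - R
  = (2·1.5 - 3, 2·6 - 9, 2·5 - 0)
  = (3 - 3, 12 - 9, 10 + 0)
  = (0, 3, 10)

(0, 3, 10)


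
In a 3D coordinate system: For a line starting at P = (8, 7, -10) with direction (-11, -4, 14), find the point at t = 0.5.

P(t) = P + t·d
  = (8 + (-11)·0.5, 7 + (-4)·0.5, -10 + 14·0.5)
  = (8 - 5.5, 7 - 2, -10 + 7)
  = (2.5, 5, -3)

(2.5, 5, -3)


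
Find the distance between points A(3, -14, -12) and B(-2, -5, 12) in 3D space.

d = √[(x₂-x₁)² + (y₂-y₁)² + (z₂-z₁)²]
  = √[(-5)² + 9² + 24²]
  = √[25 + 81 + 576]
  = √682
  ≈ 26.12

26.12


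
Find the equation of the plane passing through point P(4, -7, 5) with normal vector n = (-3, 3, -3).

The plane through P with normal n = (a, b, c) satisfies n·(r - P) = 0,
i.e. ax + by + cz = a·x₀ + b·y₀ + c·z₀.
d = (-3)·4 + 3·(-7) + (-3)·5
  = -12 - 21 - 15
  = -48
Equation: -3x + 3y - 3z = -48

-3x + 3y - 3z = -48


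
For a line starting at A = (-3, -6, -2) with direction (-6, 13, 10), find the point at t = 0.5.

P(t) = A + t·d
  = (-3 + (-6)·0.5, -6 + 13·0.5, -2 + 10·0.5)
  = (-3 - 3, -6 + 6.5, -2 + 5)
  = (-6, 0.5, 3)

(-6, 0.5, 3)


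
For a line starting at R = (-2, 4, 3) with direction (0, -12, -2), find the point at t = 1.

P(t) = R + t·d
  = (-2 + 0·1, 4 + (-12)·1, 3 + (-2)·1)
  = (-2 + 0, 4 - 12, 3 - 2)
  = (-2, -8, 1)

(-2, -8, 1)


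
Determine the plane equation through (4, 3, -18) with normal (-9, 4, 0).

The plane through P with normal n = (a, b, c) satisfies n·(r - P) = 0,
i.e. ax + by + cz = a·x₀ + b·y₀ + c·z₀.
d = (-9)·4 + 4·3 + 0·(-18)
  = -36 + 12 + 0
  = -24
Equation: -9x + 4y = -24

-9x + 4y = -24


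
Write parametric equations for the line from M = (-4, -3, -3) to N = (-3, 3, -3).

Direction vector d = N - M = (-3 + 4, 3 + 3, -3 + 3) = (1, 6, 0)
Parametric form r = M + t·d:
x = -4 + t, y = -3 + 6t, z = -3

x = -4 + t, y = -3 + 6t, z = -3


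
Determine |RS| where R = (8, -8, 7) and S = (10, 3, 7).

d = √[(x₂-x₁)² + (y₂-y₁)² + (z₂-z₁)²]
  = √[2² + 11² + 0²]
  = √[4 + 121 + 0]
  = √125
  ≈ 11.18

11.18


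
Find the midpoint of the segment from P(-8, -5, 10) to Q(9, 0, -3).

M = ((x₁+x₂)/2, (y₁+y₂)/2, (z₁+z₂)/2)
  = ((-8 + 9)/2, (-5 + 0)/2, (10 - 3)/2)
  = (1/2, -5/2, 7/2)
  = (0.5, -2.5, 3.5)

(0.5, -2.5, 3.5)


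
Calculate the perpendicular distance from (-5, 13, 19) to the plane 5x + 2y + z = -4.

distance = |a·x₀ + b·y₀ + c·z₀ - d| / √(a² + b² + c²)
  = |5·(-5) + 2·13 + 1·19 - (-4)| / √(5² + 2² + 1²)
  = |-25 + 26 + 19 + 4| / √(25 + 4 + 1)
  = |24| / √30
  = 24 / 5.477
  ≈ 4.382

4.382


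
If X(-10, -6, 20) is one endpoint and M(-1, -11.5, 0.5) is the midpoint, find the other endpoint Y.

Y = 2M - X
  = (2·(-1) - (-10), 2·(-11.5) - (-6), 2·0.5 - 20)
  = (-2 + 10, -23 + 6, 1 - 20)
  = (8, -17, -19)

(8, -17, -19)


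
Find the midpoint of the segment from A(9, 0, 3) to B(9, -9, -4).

M = ((x₁+x₂)/2, (y₁+y₂)/2, (z₁+z₂)/2)
  = ((9 + 9)/2, (0 - 9)/2, (3 - 4)/2)
  = (18/2, -9/2, -1/2)
  = (9, -4.5, -0.5)

(9, -4.5, -0.5)


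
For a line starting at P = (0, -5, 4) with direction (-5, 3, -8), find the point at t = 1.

P(t) = P + t·d
  = (0 + (-5)·1, -5 + 3·1, 4 + (-8)·1)
  = (0 - 5, -5 + 3, 4 - 8)
  = (-5, -2, -4)

(-5, -2, -4)


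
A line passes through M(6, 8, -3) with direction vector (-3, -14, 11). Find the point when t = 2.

P(t) = M + t·d
  = (6 + (-3)·2, 8 + (-14)·2, -3 + 11·2)
  = (6 - 6, 8 - 28, -3 + 22)
  = (0, -20, 19)

(0, -20, 19)


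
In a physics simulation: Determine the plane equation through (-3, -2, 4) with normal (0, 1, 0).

The plane through P with normal n = (a, b, c) satisfies n·(r - P) = 0,
i.e. ax + by + cz = a·x₀ + b·y₀ + c·z₀.
d = 0·(-3) + 1·(-2) + 0·4
  = 0 - 2 + 0
  = -2
Equation: y = -2

y = -2


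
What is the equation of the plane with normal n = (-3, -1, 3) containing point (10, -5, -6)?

The plane through P with normal n = (a, b, c) satisfies n·(r - P) = 0,
i.e. ax + by + cz = a·x₀ + b·y₀ + c·z₀.
d = (-3)·10 + (-1)·(-5) + 3·(-6)
  = -30 + 5 - 18
  = -43
Equation: -3x - y + 3z = -43

-3x - y + 3z = -43


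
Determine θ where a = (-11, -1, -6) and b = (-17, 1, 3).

a·b = (-11)·(-17) + (-1)·1 + (-6)·3 = 187 - 1 - 18 = 168
|a| = √((-11)² + (-1)² + (-6)²) = √158 ≈ 12.57
|b| = √((-17)² + 1² + 3²) = √299 ≈ 17.29
cos θ = (a·b)/(|a||b|) = 168/(12.57·17.29) ≈ 0.7729
θ = arccos(0.7729) ≈ 39.38°

39.38°


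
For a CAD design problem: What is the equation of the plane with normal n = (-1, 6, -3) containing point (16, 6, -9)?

The plane through P with normal n = (a, b, c) satisfies n·(r - P) = 0,
i.e. ax + by + cz = a·x₀ + b·y₀ + c·z₀.
d = (-1)·16 + 6·6 + (-3)·(-9)
  = -16 + 36 + 27
  = 47
Equation: -x + 6y - 3z = 47

-x + 6y - 3z = 47
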